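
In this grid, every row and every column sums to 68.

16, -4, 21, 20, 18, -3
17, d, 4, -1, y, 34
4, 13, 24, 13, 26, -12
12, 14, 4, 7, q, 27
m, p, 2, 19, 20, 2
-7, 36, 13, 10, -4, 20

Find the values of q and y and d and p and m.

q = 4, y = 4, d = 10, p = -1, m = 26

The known cells in column 1 total 42, leaving 68 − 42 = 26 for the blank.
The known cells in row 4 total 64, leaving 68 − 64 = 4 for the blank.
The known cells in column 5 total 64, leaving 68 − 64 = 4 for the blank.
The known cells in row 2 total 58, leaving 68 − 58 = 10 for the blank.
The known cells in row 5 total 69, leaving 68 − 69 = -1 for the blank.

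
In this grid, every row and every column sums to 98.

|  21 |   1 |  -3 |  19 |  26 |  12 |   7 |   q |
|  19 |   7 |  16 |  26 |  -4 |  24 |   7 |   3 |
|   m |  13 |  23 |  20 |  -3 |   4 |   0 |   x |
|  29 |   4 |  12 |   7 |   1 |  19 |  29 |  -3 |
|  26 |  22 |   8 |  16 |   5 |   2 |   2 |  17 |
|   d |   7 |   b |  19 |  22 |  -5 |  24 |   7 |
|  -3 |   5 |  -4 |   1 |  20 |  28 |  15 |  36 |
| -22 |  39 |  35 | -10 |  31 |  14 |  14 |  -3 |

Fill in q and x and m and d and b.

q = 15, x = 26, m = 15, d = 13, b = 11

Row 1 has 21 + 1 − 3 + 19 + 26 + 12 + 7 = 83; the blank must be 98 − 83 = 15.
Column 8 has 15 + 3 − 3 + 17 + 7 + 36 − 3 = 72; the blank must be 98 − 72 = 26.
Row 3 has 13 + 23 + 20 − 3 + 4 + 0 + 26 = 83; the blank must be 98 − 83 = 15.
Column 1 has 21 + 19 + 15 + 29 + 26 − 3 − 22 = 85; the blank must be 98 − 85 = 13.
Row 6 has 13 + 7 + 19 + 22 − 5 + 24 + 7 = 87; the blank must be 98 − 87 = 11.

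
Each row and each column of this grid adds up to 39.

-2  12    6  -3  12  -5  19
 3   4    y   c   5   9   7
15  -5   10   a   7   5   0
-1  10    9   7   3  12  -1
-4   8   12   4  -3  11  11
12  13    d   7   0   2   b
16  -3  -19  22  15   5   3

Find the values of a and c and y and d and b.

Row 3: 15 − 5 + 10 + 7 + 5 + 0 = 32, so its missing entry is 39 − 32 = 7.
Column 7: 19 + 7 + 0 − 1 + 11 + 3 = 39, so its missing entry is 39 − 39 = 0.
Column 4: -3 + 7 + 7 + 4 + 7 + 22 = 44, so its missing entry is 39 − 44 = -5.
Row 2: 3 + 4 − 5 + 5 + 9 + 7 = 23, so its missing entry is 39 − 23 = 16.
Row 6: 12 + 13 + 7 + 0 + 2 + 0 = 34, so its missing entry is 39 − 34 = 5.

a = 7, c = -5, y = 16, d = 5, b = 0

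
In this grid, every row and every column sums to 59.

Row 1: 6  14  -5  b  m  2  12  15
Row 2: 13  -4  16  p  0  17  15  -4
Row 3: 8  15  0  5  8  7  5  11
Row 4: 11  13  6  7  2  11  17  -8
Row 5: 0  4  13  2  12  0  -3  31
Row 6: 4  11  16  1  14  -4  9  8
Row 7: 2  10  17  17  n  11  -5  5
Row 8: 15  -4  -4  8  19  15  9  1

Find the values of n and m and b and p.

n = 2, m = 2, b = 13, p = 6

Row 2 has 13 − 4 + 16 + 0 + 17 + 15 − 4 = 53; the blank must be 59 − 53 = 6.
Column 4 has 6 + 5 + 7 + 2 + 1 + 17 + 8 = 46; the blank must be 59 − 46 = 13.
Row 1 has 6 + 14 − 5 + 13 + 2 + 12 + 15 = 57; the blank must be 59 − 57 = 2.
Row 7 has 2 + 10 + 17 + 17 + 11 − 5 + 5 = 57; the blank must be 59 − 57 = 2.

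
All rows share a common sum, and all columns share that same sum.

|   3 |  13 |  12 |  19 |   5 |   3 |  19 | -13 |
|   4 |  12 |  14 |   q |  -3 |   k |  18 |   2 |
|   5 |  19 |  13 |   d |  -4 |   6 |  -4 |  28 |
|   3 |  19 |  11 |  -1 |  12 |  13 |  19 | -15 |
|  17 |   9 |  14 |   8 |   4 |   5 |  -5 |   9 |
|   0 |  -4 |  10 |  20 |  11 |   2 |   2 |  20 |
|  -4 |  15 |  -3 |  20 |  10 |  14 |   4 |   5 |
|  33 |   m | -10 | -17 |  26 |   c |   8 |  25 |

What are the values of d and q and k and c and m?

Rows 1 and 4 both sum to 61, so that's the common total.
The known cells in column 2 total 83, leaving 61 − 83 = -22 for the blank.
The known cells in row 3 total 63, leaving 61 − 63 = -2 for the blank.
The known cells in row 8 total 43, leaving 61 − 43 = 18 for the blank.
The known cells in column 6 total 61, leaving 61 − 61 = 0 for the blank.
The known cells in row 2 total 47, leaving 61 − 47 = 14 for the blank.

d = -2, q = 14, k = 0, c = 18, m = -22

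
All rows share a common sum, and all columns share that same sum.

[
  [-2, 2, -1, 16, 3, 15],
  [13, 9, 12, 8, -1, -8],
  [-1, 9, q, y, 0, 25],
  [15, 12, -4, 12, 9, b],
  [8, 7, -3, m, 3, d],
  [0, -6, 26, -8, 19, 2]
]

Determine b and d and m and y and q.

b = -11, d = 10, m = 8, y = -3, q = 3

Rows 1 and 2 both sum to 33, so that's the common total.
Column 3 has -1 + 12 − 4 − 3 + 26 = 30; the blank must be 33 − 30 = 3.
Row 3 has -1 + 9 + 3 + 0 + 25 = 36; the blank must be 33 − 36 = -3.
Column 4 has 16 + 8 − 3 + 12 − 8 = 25; the blank must be 33 − 25 = 8.
Row 5 has 8 + 7 − 3 + 8 + 3 = 23; the blank must be 33 − 23 = 10.
Row 4 has 15 + 12 − 4 + 12 + 9 = 44; the blank must be 33 − 44 = -11.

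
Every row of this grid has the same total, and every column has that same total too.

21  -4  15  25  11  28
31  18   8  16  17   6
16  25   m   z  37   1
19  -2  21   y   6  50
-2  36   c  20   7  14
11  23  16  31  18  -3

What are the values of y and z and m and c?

y = 2, z = 2, m = 15, c = 21

Rows 1 and 2 both sum to 96, so that's the common total.
Row 4 has 19 − 2 + 21 + 6 + 50 = 94; the blank must be 96 − 94 = 2.
Column 4 has 25 + 16 + 2 + 20 + 31 = 94; the blank must be 96 − 94 = 2.
Row 5 has -2 + 36 + 20 + 7 + 14 = 75; the blank must be 96 − 75 = 21.
Row 3 has 16 + 25 + 2 + 37 + 1 = 81; the blank must be 96 − 81 = 15.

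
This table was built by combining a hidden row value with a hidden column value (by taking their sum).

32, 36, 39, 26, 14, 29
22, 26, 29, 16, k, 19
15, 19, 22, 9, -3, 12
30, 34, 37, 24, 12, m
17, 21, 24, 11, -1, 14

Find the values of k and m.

The difference between any two rows is the same in every column — this is an addition table with the headers hidden.
Row 2 minus row 1 is 26 − 36 = -10, so its entry in column 5 is 14 + (-10) = 4.
Row 4 minus row 1 is 34 − 36 = -2, so its entry in column 6 is 29 + (-2) = 27.

k = 4, m = 27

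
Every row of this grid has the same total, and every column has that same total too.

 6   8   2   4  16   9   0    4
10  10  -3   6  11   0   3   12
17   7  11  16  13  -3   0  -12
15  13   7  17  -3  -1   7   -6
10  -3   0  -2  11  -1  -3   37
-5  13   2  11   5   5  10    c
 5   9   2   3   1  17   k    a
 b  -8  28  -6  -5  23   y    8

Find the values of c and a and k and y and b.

Rows 1 and 2 both sum to 49, so that's the common total.
Column 1 has 6 + 10 + 17 + 15 + 10 − 5 + 5 = 58; the blank must be 49 − 58 = -9.
Row 6 has -5 + 13 + 2 + 11 + 5 + 5 + 10 = 41; the blank must be 49 − 41 = 8.
Column 8 has 4 + 12 − 12 − 6 + 37 + 8 + 8 = 51; the blank must be 49 − 51 = -2.
Row 8 has -9 − 8 + 28 − 6 − 5 + 23 + 8 = 31; the blank must be 49 − 31 = 18.
Row 7 has 5 + 9 + 2 + 3 + 1 + 17 − 2 = 35; the blank must be 49 − 35 = 14.

c = 8, a = -2, k = 14, y = 18, b = -9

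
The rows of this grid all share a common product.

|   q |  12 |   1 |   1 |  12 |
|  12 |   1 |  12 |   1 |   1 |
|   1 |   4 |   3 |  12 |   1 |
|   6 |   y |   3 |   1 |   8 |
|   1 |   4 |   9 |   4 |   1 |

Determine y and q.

y = 1, q = 1

Rows 2 and 5 each multiply to 144, so every row has product 144.
Row 4: 6×3×1×8 = 144, so the missing entry is 144 ÷ 144 = 1.
Row 1: 12×1×1×12 = 144, so the missing entry is 144 ÷ 144 = 1.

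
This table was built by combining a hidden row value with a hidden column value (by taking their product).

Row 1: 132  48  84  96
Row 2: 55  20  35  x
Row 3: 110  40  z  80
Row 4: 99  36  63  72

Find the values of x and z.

x = 40, z = 70

Each row is a constant multiple of every other row — this is a multiplication table with the headers hidden.
Row 2 is 55/132 = 5/12 times row 1, so its entry in column 4 is 96 × 5/12 = 40.
Row 3 is 110/132 = 5/6 times row 1, so its entry in column 3 is 84 × 5/6 = 70.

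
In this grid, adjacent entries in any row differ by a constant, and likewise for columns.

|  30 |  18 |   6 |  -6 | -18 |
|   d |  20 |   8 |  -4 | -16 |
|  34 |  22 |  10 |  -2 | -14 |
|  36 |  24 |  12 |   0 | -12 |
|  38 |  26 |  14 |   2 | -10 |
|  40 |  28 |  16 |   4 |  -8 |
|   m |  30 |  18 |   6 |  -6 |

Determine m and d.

Along each row the entries change by -12 per step; down each column they change by 2.
Row 7: from 30 at column 2, stepping by -12 to column 1 gives 42.
Row 2: from 20 at column 2, stepping by -12 to column 1 gives 32.

m = 42, d = 32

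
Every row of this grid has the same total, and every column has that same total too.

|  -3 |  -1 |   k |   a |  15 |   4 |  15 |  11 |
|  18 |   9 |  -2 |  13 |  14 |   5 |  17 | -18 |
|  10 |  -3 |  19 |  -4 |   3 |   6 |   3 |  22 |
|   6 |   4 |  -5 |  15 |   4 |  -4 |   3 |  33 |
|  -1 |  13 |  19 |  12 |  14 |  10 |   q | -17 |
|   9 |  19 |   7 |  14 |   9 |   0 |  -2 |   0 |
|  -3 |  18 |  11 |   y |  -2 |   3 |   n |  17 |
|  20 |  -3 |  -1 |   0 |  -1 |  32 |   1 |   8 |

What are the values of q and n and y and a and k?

q = 6, n = 13, y = -1, a = 7, k = 8

Rows 2 and 3 both sum to 56, so that's the common total.
Row 5: -1 + 13 + 19 + 12 + 14 + 10 − 17 = 50, so its missing entry is 56 − 50 = 6.
Column 3: -2 + 19 − 5 + 19 + 7 + 11 − 1 = 48, so its missing entry is 56 − 48 = 8.
Row 1: -3 − 1 + 8 + 15 + 4 + 15 + 11 = 49, so its missing entry is 56 − 49 = 7.
Column 7: 15 + 17 + 3 + 3 + 6 − 2 + 1 = 43, so its missing entry is 56 − 43 = 13.
Row 7: -3 + 18 + 11 − 2 + 3 + 13 + 17 = 57, so its missing entry is 56 − 57 = -1.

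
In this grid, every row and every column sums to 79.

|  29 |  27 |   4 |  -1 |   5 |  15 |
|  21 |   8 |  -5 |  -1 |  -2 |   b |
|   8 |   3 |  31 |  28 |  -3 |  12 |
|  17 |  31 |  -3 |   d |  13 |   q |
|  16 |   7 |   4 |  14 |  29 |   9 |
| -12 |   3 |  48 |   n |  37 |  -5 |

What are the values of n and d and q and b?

n = 8, d = 31, q = -10, b = 58

The known cells in row 6 total 71, leaving 79 − 71 = 8 for the blank.
The known cells in column 4 total 48, leaving 79 − 48 = 31 for the blank.
The known cells in row 4 total 89, leaving 79 − 89 = -10 for the blank.
The known cells in row 2 total 21, leaving 79 − 21 = 58 for the blank.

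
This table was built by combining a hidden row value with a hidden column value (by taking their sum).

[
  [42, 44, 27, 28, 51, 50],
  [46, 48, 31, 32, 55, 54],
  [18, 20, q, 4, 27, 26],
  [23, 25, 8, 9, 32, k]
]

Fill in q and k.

q = 3, k = 31

The difference between any two rows is the same in every column — this is an addition table with the headers hidden.
Row 3 minus row 1 is 4 − 28 = -24, so its entry in column 3 is 27 + (-24) = 3.
Row 4 minus row 1 is 9 − 28 = -19, so its entry in column 6 is 50 + (-19) = 31.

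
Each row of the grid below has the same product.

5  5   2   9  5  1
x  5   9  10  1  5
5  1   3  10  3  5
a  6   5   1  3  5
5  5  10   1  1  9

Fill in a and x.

Rows 1 and 3 each multiply to 2250, so every row has product 2250.
Row 4: 6×5×1×3×5 = 450, so the missing entry is 2250 ÷ 450 = 5.
Row 2: 5×9×10×1×5 = 2250, so the missing entry is 2250 ÷ 2250 = 1.

a = 5, x = 1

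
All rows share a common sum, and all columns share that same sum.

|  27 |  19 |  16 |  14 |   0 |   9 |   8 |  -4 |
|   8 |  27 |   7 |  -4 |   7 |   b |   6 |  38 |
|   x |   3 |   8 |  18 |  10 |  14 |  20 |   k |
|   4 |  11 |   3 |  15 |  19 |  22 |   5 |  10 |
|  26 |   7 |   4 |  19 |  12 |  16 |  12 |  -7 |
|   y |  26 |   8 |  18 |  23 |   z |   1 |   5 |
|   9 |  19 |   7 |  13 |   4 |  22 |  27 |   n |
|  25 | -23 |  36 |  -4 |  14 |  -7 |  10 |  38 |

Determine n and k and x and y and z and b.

n = -12, k = 21, x = -5, y = -5, z = 13, b = 0

Rows 1 and 4 both sum to 89, so that's the common total.
The known cells in row 2 total 89, leaving 89 − 89 = 0 for the blank.
The known cells in column 6 total 76, leaving 89 − 76 = 13 for the blank.
The known cells in row 7 total 101, leaving 89 − 101 = -12 for the blank.
The known cells in column 8 total 68, leaving 89 − 68 = 21 for the blank.
The known cells in row 3 total 94, leaving 89 − 94 = -5 for the blank.
The known cells in row 6 total 94, leaving 89 − 94 = -5 for the blank.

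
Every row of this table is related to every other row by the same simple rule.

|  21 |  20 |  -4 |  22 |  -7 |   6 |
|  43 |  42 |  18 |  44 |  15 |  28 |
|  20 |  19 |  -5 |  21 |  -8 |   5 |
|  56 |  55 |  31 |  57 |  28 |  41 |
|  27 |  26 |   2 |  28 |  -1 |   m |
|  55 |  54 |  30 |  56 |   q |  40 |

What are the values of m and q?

The difference between any two rows is the same in every column — this is an addition table with the headers hidden.
Row 5 minus row 1 is 26 − 20 = 6, so its entry in column 6 is 6 + 6 = 12.
Row 6 minus row 1 is 54 − 20 = 34, so its entry in column 5 is -7 + 34 = 27.

m = 12, q = 27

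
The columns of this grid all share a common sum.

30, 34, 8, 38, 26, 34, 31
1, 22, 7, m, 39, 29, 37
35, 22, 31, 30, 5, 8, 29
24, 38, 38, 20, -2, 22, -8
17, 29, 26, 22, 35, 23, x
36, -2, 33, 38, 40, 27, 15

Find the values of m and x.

m = -5, x = 39

The complete columns each total 143.
Column 4 is missing 143 − 148 = -5 (since 38 + 30 + 20 + 22 + 38 = 148).
Column 7 is missing 143 − 104 = 39 (since 31 + 37 + 29 − 8 + 15 = 104).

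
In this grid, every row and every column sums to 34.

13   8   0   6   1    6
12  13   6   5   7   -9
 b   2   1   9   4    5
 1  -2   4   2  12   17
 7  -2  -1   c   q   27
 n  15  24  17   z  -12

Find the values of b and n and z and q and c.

Column 4: 6 + 5 + 9 + 2 + 17 = 39, so its missing entry is 34 − 39 = -5.
Row 5: 7 − 2 − 1 − 5 + 27 = 26, so its missing entry is 34 − 26 = 8.
Column 5: 1 + 7 + 4 + 12 + 8 = 32, so its missing entry is 34 − 32 = 2.
Row 3: 2 + 1 + 9 + 4 + 5 = 21, so its missing entry is 34 − 21 = 13.
Row 6: 15 + 24 + 17 + 2 − 12 = 46, so its missing entry is 34 − 46 = -12.

b = 13, n = -12, z = 2, q = 8, c = -5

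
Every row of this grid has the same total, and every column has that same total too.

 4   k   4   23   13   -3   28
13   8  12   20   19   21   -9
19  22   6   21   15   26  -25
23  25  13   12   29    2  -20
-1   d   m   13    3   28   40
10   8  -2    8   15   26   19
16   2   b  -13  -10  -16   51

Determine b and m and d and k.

b = 54, m = -3, d = 4, k = 15

Rows 2 and 3 both sum to 84, so that's the common total.
Row 1: 4 + 4 + 23 + 13 − 3 + 28 = 69, so its missing entry is 84 − 69 = 15.
Row 7: 16 + 2 − 13 − 10 − 16 + 51 = 30, so its missing entry is 84 − 30 = 54.
Column 2: 15 + 8 + 22 + 25 + 8 + 2 = 80, so its missing entry is 84 − 80 = 4.
Row 5: -1 + 4 + 13 + 3 + 28 + 40 = 87, so its missing entry is 84 − 87 = -3.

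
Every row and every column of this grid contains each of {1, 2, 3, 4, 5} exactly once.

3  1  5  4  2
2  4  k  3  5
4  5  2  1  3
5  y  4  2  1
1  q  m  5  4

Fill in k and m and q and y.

k = 1, m = 3, q = 2, y = 3

At (row 4, col 2): row 4 already has {1, 2, 4, 5}, so the value is 3.
Cell (2,3): row 2 already has {2, 3, 4, 5} → 1.
Cell (5,2): column 2 already has {1, 3, 4, 5} → 2.
Cell (5,3): row 5 already has {1, 2, 4, 5} → 3.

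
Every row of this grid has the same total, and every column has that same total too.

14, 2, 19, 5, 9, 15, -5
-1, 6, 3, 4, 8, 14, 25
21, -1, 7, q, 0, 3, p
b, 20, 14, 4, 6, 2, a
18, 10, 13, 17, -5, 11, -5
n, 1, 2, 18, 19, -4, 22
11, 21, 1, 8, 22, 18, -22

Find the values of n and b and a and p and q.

Rows 1 and 2 both sum to 59, so that's the common total.
Column 4 has 5 + 4 + 4 + 17 + 18 + 8 = 56; the blank must be 59 − 56 = 3.
Row 6 has 1 + 2 + 18 + 19 − 4 + 22 = 58; the blank must be 59 − 58 = 1.
Column 1 has 14 − 1 + 21 + 18 + 1 + 11 = 64; the blank must be 59 − 64 = -5.
Row 3 has 21 − 1 + 7 + 3 + 0 + 3 = 33; the blank must be 59 − 33 = 26.
Row 4 has -5 + 20 + 14 + 4 + 6 + 2 = 41; the blank must be 59 − 41 = 18.

n = 1, b = -5, a = 18, p = 26, q = 3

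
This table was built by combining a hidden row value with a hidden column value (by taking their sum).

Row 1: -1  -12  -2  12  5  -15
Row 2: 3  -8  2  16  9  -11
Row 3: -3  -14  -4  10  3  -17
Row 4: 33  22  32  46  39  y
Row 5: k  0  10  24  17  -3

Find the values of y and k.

y = 19, k = 11

The difference between any two rows is the same in every column — this is an addition table with the headers hidden.
Row 4 minus row 1 is 39 − 5 = 34, so its entry in column 6 is -15 + 34 = 19.
Row 5 minus row 1 is 17 − 5 = 12, so its entry in column 1 is -1 + 12 = 11.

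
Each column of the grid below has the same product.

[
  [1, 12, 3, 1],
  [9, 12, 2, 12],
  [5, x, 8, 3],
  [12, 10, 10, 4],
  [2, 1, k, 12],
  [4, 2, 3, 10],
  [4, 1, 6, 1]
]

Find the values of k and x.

k = 2, x = 6

Columns 1 and 4 each multiply to 17280, so every column has product 17280.
Column 3: 3×2×8×10×3×6 = 8640, so the missing entry is 17280 ÷ 8640 = 2.
Column 2: 12×12×10×1×2×1 = 2880, so the missing entry is 17280 ÷ 2880 = 6.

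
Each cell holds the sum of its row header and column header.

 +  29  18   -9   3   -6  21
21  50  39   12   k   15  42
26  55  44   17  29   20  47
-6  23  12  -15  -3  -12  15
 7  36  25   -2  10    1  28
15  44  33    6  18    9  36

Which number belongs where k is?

24

21 + 3 = 24.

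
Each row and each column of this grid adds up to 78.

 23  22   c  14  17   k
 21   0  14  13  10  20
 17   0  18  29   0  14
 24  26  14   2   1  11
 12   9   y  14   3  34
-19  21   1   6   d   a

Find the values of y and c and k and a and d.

Column 5 has 17 + 10 + 0 + 1 + 3 = 31; the blank must be 78 − 31 = 47.
Row 6 has -19 + 21 + 1 + 6 + 47 = 56; the blank must be 78 − 56 = 22.
Row 5 has 12 + 9 + 14 + 3 + 34 = 72; the blank must be 78 − 72 = 6.
Column 3 has 14 + 18 + 14 + 6 + 1 = 53; the blank must be 78 − 53 = 25.
Row 1 has 23 + 22 + 25 + 14 + 17 = 101; the blank must be 78 − 101 = -23.

y = 6, c = 25, k = -23, a = 22, d = 47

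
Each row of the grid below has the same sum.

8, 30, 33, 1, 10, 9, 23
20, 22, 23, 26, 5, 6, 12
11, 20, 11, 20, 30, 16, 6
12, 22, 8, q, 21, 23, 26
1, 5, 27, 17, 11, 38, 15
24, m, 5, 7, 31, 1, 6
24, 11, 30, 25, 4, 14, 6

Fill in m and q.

m = 40, q = 2

The complete rows each total 114.
Row 6 is missing 114 − 74 = 40 (since 24 + 5 + 7 + 31 + 1 + 6 = 74).
Row 4 is missing 114 − 112 = 2 (since 12 + 22 + 8 + 21 + 23 + 26 = 112).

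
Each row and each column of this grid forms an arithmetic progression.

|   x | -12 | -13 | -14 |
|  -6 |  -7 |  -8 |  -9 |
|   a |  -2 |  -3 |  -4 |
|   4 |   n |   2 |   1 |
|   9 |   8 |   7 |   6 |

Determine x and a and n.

Along each row the entries change by -1 per step; down each column they change by 5.
Row 1: from -12 at column 2, stepping by -1 to column 1 gives -11.
Row 3: from -2 at column 2, stepping by -1 to column 1 gives -1.
Row 4: from 4 at column 1, stepping by -1 to column 2 gives 3.

x = -11, a = -1, n = 3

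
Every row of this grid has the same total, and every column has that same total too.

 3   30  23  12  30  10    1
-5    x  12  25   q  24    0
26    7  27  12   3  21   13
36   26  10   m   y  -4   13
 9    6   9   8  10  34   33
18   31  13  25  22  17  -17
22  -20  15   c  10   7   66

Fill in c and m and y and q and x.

Rows 1 and 3 both sum to 109, so that's the common total.
Column 2: 30 + 7 + 26 + 6 + 31 − 20 = 80, so its missing entry is 109 − 80 = 29.
Row 2: -5 + 29 + 12 + 25 + 24 + 0 = 85, so its missing entry is 109 − 85 = 24.
Column 5: 30 + 24 + 3 + 10 + 22 + 10 = 99, so its missing entry is 109 − 99 = 10.
Row 4: 36 + 26 + 10 + 10 − 4 + 13 = 91, so its missing entry is 109 − 91 = 18.
Row 7: 22 − 20 + 15 + 10 + 7 + 66 = 100, so its missing entry is 109 − 100 = 9.

c = 9, m = 18, y = 10, q = 24, x = 29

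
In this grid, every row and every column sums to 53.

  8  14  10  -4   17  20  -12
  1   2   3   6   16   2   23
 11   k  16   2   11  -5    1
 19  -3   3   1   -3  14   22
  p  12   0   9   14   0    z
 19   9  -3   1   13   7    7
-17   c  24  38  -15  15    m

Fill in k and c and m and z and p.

k = 17, c = 2, m = 6, z = 6, p = 12

The known cells in column 1 total 41, leaving 53 − 41 = 12 for the blank.
The known cells in row 3 total 36, leaving 53 − 36 = 17 for the blank.
The known cells in column 2 total 51, leaving 53 − 51 = 2 for the blank.
The known cells in row 5 total 47, leaving 53 − 47 = 6 for the blank.
The known cells in row 7 total 47, leaving 53 − 47 = 6 for the blank.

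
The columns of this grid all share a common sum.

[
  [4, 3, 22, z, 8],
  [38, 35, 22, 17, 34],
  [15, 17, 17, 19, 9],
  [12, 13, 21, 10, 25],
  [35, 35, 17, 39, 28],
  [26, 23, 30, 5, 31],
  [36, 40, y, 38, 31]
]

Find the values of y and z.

Column 1 sums to 166 and so does column 5; that's the common total.
In column 3 the known cells total 129, leaving 166 − 129 = 37.
In column 4 the known cells total 128, leaving 166 − 128 = 38.

y = 37, z = 38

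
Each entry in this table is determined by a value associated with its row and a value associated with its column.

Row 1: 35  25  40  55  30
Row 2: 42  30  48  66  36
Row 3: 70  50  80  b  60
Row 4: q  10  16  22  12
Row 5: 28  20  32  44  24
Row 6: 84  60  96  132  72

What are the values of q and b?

q = 14, b = 110

Each row is a constant multiple of every other row — this is a multiplication table with the headers hidden.
Row 4 is 12/30 = 2/5 times row 1, so its entry in column 1 is 35 × 2/5 = 14.
Row 3 is 60/30 = 2/1 times row 1, so its entry in column 4 is 55 × 2/1 = 110.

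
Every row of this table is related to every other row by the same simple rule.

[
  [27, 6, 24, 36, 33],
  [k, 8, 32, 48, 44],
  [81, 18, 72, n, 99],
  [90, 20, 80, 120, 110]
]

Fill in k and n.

k = 36, n = 108

Each row is a constant multiple of every other row — this is a multiplication table with the headers hidden.
Row 2 is 44/33 = 4/3 times row 1, so its entry in column 1 is 27 × 4/3 = 36.
Row 3 is 99/33 = 3/1 times row 1, so its entry in column 4 is 36 × 3/1 = 108.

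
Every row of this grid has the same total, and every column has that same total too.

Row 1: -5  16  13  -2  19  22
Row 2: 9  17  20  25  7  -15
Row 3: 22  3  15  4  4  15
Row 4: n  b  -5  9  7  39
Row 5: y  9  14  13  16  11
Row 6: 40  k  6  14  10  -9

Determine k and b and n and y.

k = 2, b = 16, n = -3, y = 0

Rows 1 and 2 both sum to 63, so that's the common total.
Row 5 has 9 + 14 + 13 + 16 + 11 = 63; the blank must be 63 − 63 = 0.
Row 6 has 40 + 6 + 14 + 10 − 9 = 61; the blank must be 63 − 61 = 2.
Column 2 has 16 + 17 + 3 + 9 + 2 = 47; the blank must be 63 − 47 = 16.
Row 4 has 16 − 5 + 9 + 7 + 39 = 66; the blank must be 63 − 66 = -3.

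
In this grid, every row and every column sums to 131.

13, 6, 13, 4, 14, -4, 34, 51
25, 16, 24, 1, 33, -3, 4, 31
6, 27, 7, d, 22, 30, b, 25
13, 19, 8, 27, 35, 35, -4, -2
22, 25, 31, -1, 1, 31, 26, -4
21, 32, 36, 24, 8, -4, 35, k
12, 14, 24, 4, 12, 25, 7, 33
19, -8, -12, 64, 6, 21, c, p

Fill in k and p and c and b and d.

k = -21, p = 18, c = 23, b = 6, d = 8

Row 6: 21 + 32 + 36 + 24 + 8 − 4 + 35 = 152, so its missing entry is 131 − 152 = -21.
Column 8: 51 + 31 + 25 − 2 − 4 − 21 + 33 = 113, so its missing entry is 131 − 113 = 18.
Column 4: 4 + 1 + 27 − 1 + 24 + 4 + 64 = 123, so its missing entry is 131 − 123 = 8.
Row 8: 19 − 8 − 12 + 64 + 6 + 21 + 18 = 108, so its missing entry is 131 − 108 = 23.
Row 3: 6 + 27 + 7 + 8 + 22 + 30 + 25 = 125, so its missing entry is 131 − 125 = 6.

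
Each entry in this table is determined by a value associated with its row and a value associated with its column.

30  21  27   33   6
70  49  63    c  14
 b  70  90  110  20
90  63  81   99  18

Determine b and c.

b = 100, c = 77

Each row is a constant multiple of every other row — this is a multiplication table with the headers hidden.
Row 3 is 90/27 = 10/3 times row 1, so its entry in column 1 is 30 × 10/3 = 100.
Row 2 is 63/27 = 7/3 times row 1, so its entry in column 4 is 33 × 7/3 = 77.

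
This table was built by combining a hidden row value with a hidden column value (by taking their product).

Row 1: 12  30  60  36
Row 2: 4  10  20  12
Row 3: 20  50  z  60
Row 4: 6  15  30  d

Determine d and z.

Each row is a constant multiple of every other row — this is a multiplication table with the headers hidden.
Row 4 is 6/12 = 1/2 times row 1, so its entry in column 4 is 36 × 1/2 = 18.
Row 3 is 20/12 = 5/3 times row 1, so its entry in column 3 is 60 × 5/3 = 100.

d = 18, z = 100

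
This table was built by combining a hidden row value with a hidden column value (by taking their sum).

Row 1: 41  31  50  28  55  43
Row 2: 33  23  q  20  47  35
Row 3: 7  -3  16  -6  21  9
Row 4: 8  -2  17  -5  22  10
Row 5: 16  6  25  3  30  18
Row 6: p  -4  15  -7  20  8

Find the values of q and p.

The difference between any two rows is the same in every column — this is an addition table with the headers hidden.
Row 2 minus row 1 is 47 − 55 = -8, so its entry in column 3 is 50 + (-8) = 42.
Row 6 minus row 1 is 20 − 55 = -35, so its entry in column 1 is 41 + (-35) = 6.

q = 42, p = 6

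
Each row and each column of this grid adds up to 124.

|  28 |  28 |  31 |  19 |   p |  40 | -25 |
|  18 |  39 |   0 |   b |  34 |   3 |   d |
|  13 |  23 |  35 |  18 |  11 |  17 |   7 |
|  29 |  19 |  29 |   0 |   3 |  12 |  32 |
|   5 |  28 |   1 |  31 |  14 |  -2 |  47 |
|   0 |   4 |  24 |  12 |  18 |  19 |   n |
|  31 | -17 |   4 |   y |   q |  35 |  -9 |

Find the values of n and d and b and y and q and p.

Row 1: 28 + 28 + 31 + 19 + 40 − 25 = 121, so its missing entry is 124 − 121 = 3.
Column 5: 3 + 34 + 11 + 3 + 14 + 18 = 83, so its missing entry is 124 − 83 = 41.
Row 6: 0 + 4 + 24 + 12 + 18 + 19 = 77, so its missing entry is 124 − 77 = 47.
Column 7: -25 + 7 + 32 + 47 + 47 − 9 = 99, so its missing entry is 124 − 99 = 25.
Row 7: 31 − 17 + 4 + 41 + 35 − 9 = 85, so its missing entry is 124 − 85 = 39.
Row 2: 18 + 39 + 0 + 34 + 3 + 25 = 119, so its missing entry is 124 − 119 = 5.

n = 47, d = 25, b = 5, y = 39, q = 41, p = 3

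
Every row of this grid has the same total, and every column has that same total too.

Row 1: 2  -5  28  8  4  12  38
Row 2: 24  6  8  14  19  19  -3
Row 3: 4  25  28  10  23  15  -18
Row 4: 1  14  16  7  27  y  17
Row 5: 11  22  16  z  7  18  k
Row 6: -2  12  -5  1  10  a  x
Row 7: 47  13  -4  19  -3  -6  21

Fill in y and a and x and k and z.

y = 5, a = 24, x = 47, k = -15, z = 28

Rows 1 and 2 both sum to 87, so that's the common total.
The known cells in column 4 total 59, leaving 87 − 59 = 28 for the blank.
The known cells in row 5 total 102, leaving 87 − 102 = -15 for the blank.
The known cells in column 7 total 40, leaving 87 − 40 = 47 for the blank.
The known cells in row 6 total 63, leaving 87 − 63 = 24 for the blank.
The known cells in row 4 total 82, leaving 87 − 82 = 5 for the blank.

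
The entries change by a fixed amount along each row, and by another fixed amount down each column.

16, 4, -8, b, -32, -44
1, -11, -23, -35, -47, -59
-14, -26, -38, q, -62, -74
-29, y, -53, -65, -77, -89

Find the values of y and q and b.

Along each row the entries change by -12 per step; down each column they change by -15.
Row 4: from -29 at column 1, stepping by -12 to column 2 gives -41.
Row 3: from -14 at column 1, stepping by -12 to column 4 gives -50.
Row 1: from 16 at column 1, stepping by -12 to column 4 gives -20.

y = -41, q = -50, b = -20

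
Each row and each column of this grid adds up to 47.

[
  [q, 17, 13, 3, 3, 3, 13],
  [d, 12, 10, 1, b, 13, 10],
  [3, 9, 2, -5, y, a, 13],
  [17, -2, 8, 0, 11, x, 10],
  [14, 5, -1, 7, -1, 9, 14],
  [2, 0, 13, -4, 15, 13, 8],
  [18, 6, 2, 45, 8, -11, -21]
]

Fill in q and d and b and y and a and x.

Row 1: 17 + 13 + 3 + 3 + 3 + 13 = 52, so its missing entry is 47 − 52 = -5.
Column 1: -5 + 3 + 17 + 14 + 2 + 18 = 49, so its missing entry is 47 − 49 = -2.
Row 2: -2 + 12 + 10 + 1 + 13 + 10 = 44, so its missing entry is 47 − 44 = 3.
Column 5: 3 + 3 + 11 − 1 + 15 + 8 = 39, so its missing entry is 47 − 39 = 8.
Row 3: 3 + 9 + 2 − 5 + 8 + 13 = 30, so its missing entry is 47 − 30 = 17.
Row 4: 17 − 2 + 8 + 0 + 11 + 10 = 44, so its missing entry is 47 − 44 = 3.

q = -5, d = -2, b = 3, y = 8, a = 17, x = 3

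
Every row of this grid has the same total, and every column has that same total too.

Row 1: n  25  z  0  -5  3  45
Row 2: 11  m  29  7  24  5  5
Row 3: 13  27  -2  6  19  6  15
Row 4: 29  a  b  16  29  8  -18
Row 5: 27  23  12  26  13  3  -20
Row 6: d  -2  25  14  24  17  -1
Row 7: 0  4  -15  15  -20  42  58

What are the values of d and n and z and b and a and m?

Rows 3 and 5 both sum to 84, so that's the common total.
The known cells in row 2 total 81, leaving 84 − 81 = 3 for the blank.
The known cells in column 2 total 80, leaving 84 − 80 = 4 for the blank.
The known cells in row 6 total 77, leaving 84 − 77 = 7 for the blank.
The known cells in column 1 total 87, leaving 84 − 87 = -3 for the blank.
The known cells in row 1 total 65, leaving 84 − 65 = 19 for the blank.
The known cells in row 4 total 68, leaving 84 − 68 = 16 for the blank.

d = 7, n = -3, z = 19, b = 16, a = 4, m = 3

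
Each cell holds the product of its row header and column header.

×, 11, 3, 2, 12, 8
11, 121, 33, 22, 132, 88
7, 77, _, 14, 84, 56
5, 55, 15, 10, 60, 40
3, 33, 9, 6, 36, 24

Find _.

7 × 3 = 21.

21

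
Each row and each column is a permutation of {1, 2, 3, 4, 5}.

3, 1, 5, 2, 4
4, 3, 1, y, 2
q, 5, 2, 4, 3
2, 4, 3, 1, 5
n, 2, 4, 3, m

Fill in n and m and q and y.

n = 5, m = 1, q = 1, y = 5

For row 5, column 5: column 5 already has {2, 3, 4, 5}; that leaves 1.
For row 2, column 4: row 2 already has {1, 2, 3, 4}; that leaves 5.
Cell (5,1): row 5 already has {1, 2, 3, 4} → 5.
At (row 3, col 1): row 3 already has {2, 3, 4, 5}, so the value is 1.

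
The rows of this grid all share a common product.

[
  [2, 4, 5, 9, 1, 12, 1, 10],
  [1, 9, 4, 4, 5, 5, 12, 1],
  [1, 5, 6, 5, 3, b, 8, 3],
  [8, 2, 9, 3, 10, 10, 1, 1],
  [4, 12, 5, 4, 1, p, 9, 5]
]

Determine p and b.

p = 1, b = 4

Rows 2 and 4 each multiply to 43200, so every row has product 43200.
Row 5: 4×12×5×4×1×9×5 = 43200, so the missing entry is 43200 ÷ 43200 = 1.
Row 3: 1×5×6×5×3×8×3 = 10800, so the missing entry is 43200 ÷ 10800 = 4.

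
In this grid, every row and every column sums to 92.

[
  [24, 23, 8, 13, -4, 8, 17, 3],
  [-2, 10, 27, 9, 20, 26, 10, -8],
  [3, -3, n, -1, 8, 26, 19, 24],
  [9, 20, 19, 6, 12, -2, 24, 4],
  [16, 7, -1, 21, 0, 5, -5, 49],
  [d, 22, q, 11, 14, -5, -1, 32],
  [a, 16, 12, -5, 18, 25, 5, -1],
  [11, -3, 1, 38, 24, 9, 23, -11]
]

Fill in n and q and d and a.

Row 7: 16 + 12 − 5 + 18 + 25 + 5 − 1 = 70, so its missing entry is 92 − 70 = 22.
Column 1: 24 − 2 + 3 + 9 + 16 + 22 + 11 = 83, so its missing entry is 92 − 83 = 9.
Row 6: 9 + 22 + 11 + 14 − 5 − 1 + 32 = 82, so its missing entry is 92 − 82 = 10.
Row 3: 3 − 3 − 1 + 8 + 26 + 19 + 24 = 76, so its missing entry is 92 − 76 = 16.

n = 16, q = 10, d = 9, a = 22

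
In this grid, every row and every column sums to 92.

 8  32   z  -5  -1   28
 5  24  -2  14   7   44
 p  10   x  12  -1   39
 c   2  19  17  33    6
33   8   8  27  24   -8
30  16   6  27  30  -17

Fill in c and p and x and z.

Row 1: 8 + 32 − 5 − 1 + 28 = 62, so its missing entry is 92 − 62 = 30.
Column 3: 30 − 2 + 19 + 8 + 6 = 61, so its missing entry is 92 − 61 = 31.
Row 3: 10 + 31 + 12 − 1 + 39 = 91, so its missing entry is 92 − 91 = 1.
Row 4: 2 + 19 + 17 + 33 + 6 = 77, so its missing entry is 92 − 77 = 15.

c = 15, p = 1, x = 31, z = 30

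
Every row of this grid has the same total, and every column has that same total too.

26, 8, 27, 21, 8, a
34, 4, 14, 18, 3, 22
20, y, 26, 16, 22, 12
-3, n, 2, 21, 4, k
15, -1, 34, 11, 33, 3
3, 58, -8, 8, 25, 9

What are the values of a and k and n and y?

Rows 2 and 5 both sum to 95, so that's the common total.
The known cells in row 3 total 96, leaving 95 − 96 = -1 for the blank.
The known cells in column 2 total 68, leaving 95 − 68 = 27 for the blank.
The known cells in row 4 total 51, leaving 95 − 51 = 44 for the blank.
The known cells in row 1 total 90, leaving 95 − 90 = 5 for the blank.

a = 5, k = 44, n = 27, y = -1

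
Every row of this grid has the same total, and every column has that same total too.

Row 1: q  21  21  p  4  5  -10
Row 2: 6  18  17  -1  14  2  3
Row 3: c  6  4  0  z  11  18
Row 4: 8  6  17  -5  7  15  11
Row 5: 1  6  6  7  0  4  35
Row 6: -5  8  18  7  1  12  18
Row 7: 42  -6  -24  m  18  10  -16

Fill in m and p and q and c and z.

m = 35, p = 16, q = 2, c = 5, z = 15

Rows 2 and 4 both sum to 59, so that's the common total.
Column 5 has 4 + 14 + 7 + 0 + 1 + 18 = 44; the blank must be 59 − 44 = 15.
Row 3 has 6 + 4 + 0 + 15 + 11 + 18 = 54; the blank must be 59 − 54 = 5.
Column 1 has 6 + 5 + 8 + 1 − 5 + 42 = 57; the blank must be 59 − 57 = 2.
Row 1 has 2 + 21 + 21 + 4 + 5 − 10 = 43; the blank must be 59 − 43 = 16.
Row 7 has 42 − 6 − 24 + 18 + 10 − 16 = 24; the blank must be 59 − 24 = 35.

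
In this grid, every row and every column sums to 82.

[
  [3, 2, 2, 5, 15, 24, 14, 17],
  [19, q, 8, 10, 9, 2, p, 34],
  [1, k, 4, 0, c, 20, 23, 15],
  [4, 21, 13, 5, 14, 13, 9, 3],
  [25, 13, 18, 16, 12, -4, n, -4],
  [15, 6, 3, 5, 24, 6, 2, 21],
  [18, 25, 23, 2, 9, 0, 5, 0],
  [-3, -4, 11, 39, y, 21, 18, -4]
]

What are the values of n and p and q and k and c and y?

The known cells in row 8 total 78, leaving 82 − 78 = 4 for the blank.
The known cells in column 5 total 87, leaving 82 − 87 = -5 for the blank.
The known cells in row 3 total 58, leaving 82 − 58 = 24 for the blank.
The known cells in column 2 total 87, leaving 82 − 87 = -5 for the blank.
The known cells in row 5 total 76, leaving 82 − 76 = 6 for the blank.
The known cells in row 2 total 77, leaving 82 − 77 = 5 for the blank.

n = 6, p = 5, q = -5, k = 24, c = -5, y = 4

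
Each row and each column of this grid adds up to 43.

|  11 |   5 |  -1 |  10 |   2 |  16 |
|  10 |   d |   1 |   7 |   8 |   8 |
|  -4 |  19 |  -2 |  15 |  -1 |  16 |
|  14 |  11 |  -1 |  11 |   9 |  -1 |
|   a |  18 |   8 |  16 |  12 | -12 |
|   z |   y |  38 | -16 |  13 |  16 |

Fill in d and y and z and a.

d = 9, y = -19, z = 11, a = 1

Row 2 has 10 + 1 + 7 + 8 + 8 = 34; the blank must be 43 − 34 = 9.
Row 5 has 18 + 8 + 16 + 12 − 12 = 42; the blank must be 43 − 42 = 1.
Column 1 has 11 + 10 − 4 + 14 + 1 = 32; the blank must be 43 − 32 = 11.
Row 6 has 11 + 38 − 16 + 13 + 16 = 62; the blank must be 43 − 62 = -19.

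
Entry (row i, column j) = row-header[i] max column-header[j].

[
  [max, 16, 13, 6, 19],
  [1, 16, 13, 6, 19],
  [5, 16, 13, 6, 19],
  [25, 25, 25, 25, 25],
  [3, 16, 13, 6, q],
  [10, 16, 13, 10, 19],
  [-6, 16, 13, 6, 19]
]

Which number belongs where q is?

19

max(3, 19) = 19.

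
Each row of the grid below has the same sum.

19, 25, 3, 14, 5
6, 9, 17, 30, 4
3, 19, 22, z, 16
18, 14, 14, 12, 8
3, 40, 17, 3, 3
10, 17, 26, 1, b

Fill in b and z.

b = 12, z = 6

Row 1 sums to 66 and so does row 2; that's the common total.
In row 6 the known cells total 54, leaving 66 − 54 = 12.
In row 3 the known cells total 60, leaving 66 − 60 = 6.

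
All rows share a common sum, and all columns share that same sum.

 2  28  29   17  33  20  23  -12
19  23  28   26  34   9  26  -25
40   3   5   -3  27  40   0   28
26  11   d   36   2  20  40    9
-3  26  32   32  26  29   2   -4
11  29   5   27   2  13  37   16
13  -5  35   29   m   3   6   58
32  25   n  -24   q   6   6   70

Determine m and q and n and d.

m = 1, q = 15, n = 10, d = -4

Rows 1 and 2 both sum to 140, so that's the common total.
Row 4 has 26 + 11 + 36 + 2 + 20 + 40 + 9 = 144; the blank must be 140 − 144 = -4.
Row 7 has 13 − 5 + 35 + 29 + 3 + 6 + 58 = 139; the blank must be 140 − 139 = 1.
Column 5 has 33 + 34 + 27 + 2 + 26 + 2 + 1 = 125; the blank must be 140 − 125 = 15.
Row 8 has 32 + 25 − 24 + 15 + 6 + 6 + 70 = 130; the blank must be 140 − 130 = 10.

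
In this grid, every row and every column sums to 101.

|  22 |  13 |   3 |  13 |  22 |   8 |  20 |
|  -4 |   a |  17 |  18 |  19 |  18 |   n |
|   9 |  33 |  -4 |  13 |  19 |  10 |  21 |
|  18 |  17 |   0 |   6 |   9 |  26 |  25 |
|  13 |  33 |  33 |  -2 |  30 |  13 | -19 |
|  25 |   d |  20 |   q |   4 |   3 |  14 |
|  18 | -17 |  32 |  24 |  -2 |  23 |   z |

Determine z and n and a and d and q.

Column 4: 13 + 18 + 13 + 6 − 2 + 24 = 72, so its missing entry is 101 − 72 = 29.
Row 6: 25 + 20 + 29 + 4 + 3 + 14 = 95, so its missing entry is 101 − 95 = 6.
Column 2: 13 + 33 + 17 + 33 + 6 − 17 = 85, so its missing entry is 101 − 85 = 16.
Row 7: 18 − 17 + 32 + 24 − 2 + 23 = 78, so its missing entry is 101 − 78 = 23.
Row 2: -4 + 16 + 17 + 18 + 19 + 18 = 84, so its missing entry is 101 − 84 = 17.

z = 23, n = 17, a = 16, d = 6, q = 29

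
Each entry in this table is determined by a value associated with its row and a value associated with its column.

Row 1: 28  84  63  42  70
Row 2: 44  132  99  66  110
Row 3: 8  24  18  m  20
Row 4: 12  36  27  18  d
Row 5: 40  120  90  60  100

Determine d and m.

d = 30, m = 12

Each row is a constant multiple of every other row — this is a multiplication table with the headers hidden.
Row 4 is 27/63 = 3/7 times row 1, so its entry in column 5 is 70 × 3/7 = 30.
Row 3 is 18/63 = 2/7 times row 1, so its entry in column 4 is 42 × 2/7 = 12.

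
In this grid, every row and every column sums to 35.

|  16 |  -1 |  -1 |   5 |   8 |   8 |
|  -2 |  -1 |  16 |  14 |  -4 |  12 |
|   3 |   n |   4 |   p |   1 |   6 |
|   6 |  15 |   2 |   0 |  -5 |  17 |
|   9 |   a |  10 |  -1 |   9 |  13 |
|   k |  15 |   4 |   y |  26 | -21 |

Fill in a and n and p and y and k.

The known cells in column 1 total 32, leaving 35 − 32 = 3 for the blank.
The known cells in row 6 total 27, leaving 35 − 27 = 8 for the blank.
The known cells in column 4 total 26, leaving 35 − 26 = 9 for the blank.
The known cells in row 3 total 23, leaving 35 − 23 = 12 for the blank.
The known cells in row 5 total 40, leaving 35 − 40 = -5 for the blank.

a = -5, n = 12, p = 9, y = 8, k = 3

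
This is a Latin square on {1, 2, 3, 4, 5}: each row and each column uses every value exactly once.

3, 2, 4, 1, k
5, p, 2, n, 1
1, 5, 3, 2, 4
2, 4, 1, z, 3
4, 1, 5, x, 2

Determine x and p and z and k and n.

For row 1, column 5: row 1 already has {1, 2, 3, 4}; that leaves 5.
For row 5, column 4: row 5 already has {1, 2, 4, 5}; that leaves 3.
At (row 2, col 2): column 2 already has {1, 2, 4, 5}, so the value is 3.
Cell (4,4): row 4 already has {1, 2, 3, 4} → 5.
Cell (2,4): row 2 already has {1, 2, 3, 5} → 4.

x = 3, p = 3, z = 5, k = 5, n = 4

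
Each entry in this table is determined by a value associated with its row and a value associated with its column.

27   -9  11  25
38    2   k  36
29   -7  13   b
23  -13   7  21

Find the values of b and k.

The difference between any two rows is the same in every column — this is an addition table with the headers hidden.
Row 3 minus row 1 is 29 − 27 = 2, so its entry in column 4 is 25 + 2 = 27.
Row 2 minus row 1 is 38 − 27 = 11, so its entry in column 3 is 11 + 11 = 22.

b = 27, k = 22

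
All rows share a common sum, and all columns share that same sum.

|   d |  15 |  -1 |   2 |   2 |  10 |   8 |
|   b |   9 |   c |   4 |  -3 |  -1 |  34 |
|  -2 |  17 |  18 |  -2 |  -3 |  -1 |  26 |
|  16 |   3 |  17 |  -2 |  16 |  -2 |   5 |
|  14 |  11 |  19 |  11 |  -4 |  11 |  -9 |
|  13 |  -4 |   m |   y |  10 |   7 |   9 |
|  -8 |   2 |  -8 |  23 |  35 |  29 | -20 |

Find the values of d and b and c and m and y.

d = 17, b = 3, c = 7, m = 1, y = 17

Rows 3 and 4 both sum to 53, so that's the common total.
Row 1: 15 − 1 + 2 + 2 + 10 + 8 = 36, so its missing entry is 53 − 36 = 17.
Column 4: 2 + 4 − 2 − 2 + 11 + 23 = 36, so its missing entry is 53 − 36 = 17.
Column 1: 17 − 2 + 16 + 14 + 13 − 8 = 50, so its missing entry is 53 − 50 = 3.
Row 2: 3 + 9 + 4 − 3 − 1 + 34 = 46, so its missing entry is 53 − 46 = 7.
Row 6: 13 − 4 + 17 + 10 + 7 + 9 = 52, so its missing entry is 53 − 52 = 1.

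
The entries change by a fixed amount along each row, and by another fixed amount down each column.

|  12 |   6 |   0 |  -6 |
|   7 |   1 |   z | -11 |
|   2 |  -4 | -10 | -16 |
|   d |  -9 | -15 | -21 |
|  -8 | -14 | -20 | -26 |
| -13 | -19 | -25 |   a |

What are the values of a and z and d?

a = -31, z = -5, d = -3

Along each row the entries change by -6 per step; down each column they change by -5.
Row 6: from -13 at column 1, stepping by -6 to column 4 gives -31.
Row 2: from 7 at column 1, stepping by -6 to column 3 gives -5.
Row 4: from -9 at column 2, stepping by -6 to column 1 gives -3.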